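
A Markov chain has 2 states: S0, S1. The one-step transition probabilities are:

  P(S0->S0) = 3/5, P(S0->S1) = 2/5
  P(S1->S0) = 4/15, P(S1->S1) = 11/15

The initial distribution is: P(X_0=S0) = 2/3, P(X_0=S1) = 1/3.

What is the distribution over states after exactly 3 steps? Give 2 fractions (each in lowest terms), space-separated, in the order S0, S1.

Answer: 166/405 239/405

Derivation:
Propagating the distribution step by step (d_{t+1} = d_t * P):
d_0 = (S0=2/3, S1=1/3)
  d_1[S0] = 2/3*3/5 + 1/3*4/15 = 22/45
  d_1[S1] = 2/3*2/5 + 1/3*11/15 = 23/45
d_1 = (S0=22/45, S1=23/45)
  d_2[S0] = 22/45*3/5 + 23/45*4/15 = 58/135
  d_2[S1] = 22/45*2/5 + 23/45*11/15 = 77/135
d_2 = (S0=58/135, S1=77/135)
  d_3[S0] = 58/135*3/5 + 77/135*4/15 = 166/405
  d_3[S1] = 58/135*2/5 + 77/135*11/15 = 239/405
d_3 = (S0=166/405, S1=239/405)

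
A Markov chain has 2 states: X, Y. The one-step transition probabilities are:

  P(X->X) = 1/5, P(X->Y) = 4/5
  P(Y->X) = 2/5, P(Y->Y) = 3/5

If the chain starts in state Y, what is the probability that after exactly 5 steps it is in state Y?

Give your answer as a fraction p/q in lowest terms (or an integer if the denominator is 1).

Computing P^5 by repeated multiplication:
P^1 =
  X: [1/5, 4/5]
  Y: [2/5, 3/5]
P^2 =
  X: [9/25, 16/25]
  Y: [8/25, 17/25]
P^3 =
  X: [41/125, 84/125]
  Y: [42/125, 83/125]
P^4 =
  X: [209/625, 416/625]
  Y: [208/625, 417/625]
P^5 =
  X: [1041/3125, 2084/3125]
  Y: [1042/3125, 2083/3125]

(P^5)[Y -> Y] = 2083/3125

Answer: 2083/3125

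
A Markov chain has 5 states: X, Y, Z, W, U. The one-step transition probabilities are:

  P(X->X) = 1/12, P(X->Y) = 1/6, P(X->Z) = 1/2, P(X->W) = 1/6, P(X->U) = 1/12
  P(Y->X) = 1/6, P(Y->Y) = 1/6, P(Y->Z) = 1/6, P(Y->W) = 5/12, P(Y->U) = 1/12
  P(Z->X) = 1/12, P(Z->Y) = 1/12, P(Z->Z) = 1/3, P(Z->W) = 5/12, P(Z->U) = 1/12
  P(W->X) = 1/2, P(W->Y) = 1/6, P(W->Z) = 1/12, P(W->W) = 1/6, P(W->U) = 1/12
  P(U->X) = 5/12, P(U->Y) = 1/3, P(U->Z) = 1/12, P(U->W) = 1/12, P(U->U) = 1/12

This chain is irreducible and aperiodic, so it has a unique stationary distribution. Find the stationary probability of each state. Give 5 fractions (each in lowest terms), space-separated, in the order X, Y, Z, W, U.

Answer: 6001/25596 4069/25596 1105/4266 6763/25596 1/12

Derivation:
The stationary distribution satisfies pi = pi * P, i.e.:
  pi_X = 1/12*pi_X + 1/6*pi_Y + 1/12*pi_Z + 1/2*pi_W + 5/12*pi_U
  pi_Y = 1/6*pi_X + 1/6*pi_Y + 1/12*pi_Z + 1/6*pi_W + 1/3*pi_U
  pi_Z = 1/2*pi_X + 1/6*pi_Y + 1/3*pi_Z + 1/12*pi_W + 1/12*pi_U
  pi_W = 1/6*pi_X + 5/12*pi_Y + 5/12*pi_Z + 1/6*pi_W + 1/12*pi_U
  pi_U = 1/12*pi_X + 1/12*pi_Y + 1/12*pi_Z + 1/12*pi_W + 1/12*pi_U
with normalization: pi_X + pi_Y + pi_Z + pi_W + pi_U = 1.

Using the first 4 balance equations plus normalization, the linear system A*pi = b is:
  [-11/12, 1/6, 1/12, 1/2, 5/12] . pi = 0
  [1/6, -5/6, 1/12, 1/6, 1/3] . pi = 0
  [1/2, 1/6, -2/3, 1/12, 1/12] . pi = 0
  [1/6, 5/12, 5/12, -5/6, 1/12] . pi = 0
  [1, 1, 1, 1, 1] . pi = 1

Solving yields:
  pi_X = 6001/25596
  pi_Y = 4069/25596
  pi_Z = 1105/4266
  pi_W = 6763/25596
  pi_U = 1/12

Verification (pi * P):
  6001/25596*1/12 + 4069/25596*1/6 + 1105/4266*1/12 + 6763/25596*1/2 + 1/12*5/12 = 6001/25596 = pi_X  (ok)
  6001/25596*1/6 + 4069/25596*1/6 + 1105/4266*1/12 + 6763/25596*1/6 + 1/12*1/3 = 4069/25596 = pi_Y  (ok)
  6001/25596*1/2 + 4069/25596*1/6 + 1105/4266*1/3 + 6763/25596*1/12 + 1/12*1/12 = 1105/4266 = pi_Z  (ok)
  6001/25596*1/6 + 4069/25596*5/12 + 1105/4266*5/12 + 6763/25596*1/6 + 1/12*1/12 = 6763/25596 = pi_W  (ok)
  6001/25596*1/12 + 4069/25596*1/12 + 1105/4266*1/12 + 6763/25596*1/12 + 1/12*1/12 = 1/12 = pi_U  (ok)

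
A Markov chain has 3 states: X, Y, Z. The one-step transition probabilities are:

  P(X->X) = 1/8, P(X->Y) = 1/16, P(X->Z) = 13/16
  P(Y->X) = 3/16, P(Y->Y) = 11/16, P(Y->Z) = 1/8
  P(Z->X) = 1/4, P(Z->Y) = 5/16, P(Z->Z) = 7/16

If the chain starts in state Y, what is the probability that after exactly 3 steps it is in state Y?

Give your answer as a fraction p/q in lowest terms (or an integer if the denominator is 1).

Computing P^3 by repeated multiplication:
P^1 =
  X: [1/8, 1/16, 13/16]
  Y: [3/16, 11/16, 1/8]
  Z: [1/4, 5/16, 7/16]
P^2 =
  X: [59/256, 39/128, 119/256]
  Y: [47/256, 67/128, 75/256]
  Z: [51/256, 47/128, 111/256]
P^3 =
  X: [207/1024, 189/512, 439/1024]
  Y: [199/1024, 237/512, 351/1024]
  Z: [207/1024, 205/512, 407/1024]

(P^3)[Y -> Y] = 237/512

Answer: 237/512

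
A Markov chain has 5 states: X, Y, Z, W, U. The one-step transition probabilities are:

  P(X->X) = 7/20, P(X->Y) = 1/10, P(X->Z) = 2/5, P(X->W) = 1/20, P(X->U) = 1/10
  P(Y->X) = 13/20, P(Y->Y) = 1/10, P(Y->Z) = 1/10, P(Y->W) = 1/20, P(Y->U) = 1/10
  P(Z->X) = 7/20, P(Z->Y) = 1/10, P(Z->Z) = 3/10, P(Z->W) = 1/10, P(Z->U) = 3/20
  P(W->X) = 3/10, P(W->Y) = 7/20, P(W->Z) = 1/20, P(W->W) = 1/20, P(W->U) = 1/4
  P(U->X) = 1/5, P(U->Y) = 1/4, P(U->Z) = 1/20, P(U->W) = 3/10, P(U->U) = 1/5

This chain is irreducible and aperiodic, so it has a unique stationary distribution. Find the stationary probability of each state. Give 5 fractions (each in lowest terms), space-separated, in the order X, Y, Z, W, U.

Answer: 29289/79672 1450/9959 19753/79672 7783/79672 489/3464

Derivation:
The stationary distribution satisfies pi = pi * P, i.e.:
  pi_X = 7/20*pi_X + 13/20*pi_Y + 7/20*pi_Z + 3/10*pi_W + 1/5*pi_U
  pi_Y = 1/10*pi_X + 1/10*pi_Y + 1/10*pi_Z + 7/20*pi_W + 1/4*pi_U
  pi_Z = 2/5*pi_X + 1/10*pi_Y + 3/10*pi_Z + 1/20*pi_W + 1/20*pi_U
  pi_W = 1/20*pi_X + 1/20*pi_Y + 1/10*pi_Z + 1/20*pi_W + 3/10*pi_U
  pi_U = 1/10*pi_X + 1/10*pi_Y + 3/20*pi_Z + 1/4*pi_W + 1/5*pi_U
with normalization: pi_X + pi_Y + pi_Z + pi_W + pi_U = 1.

Using the first 4 balance equations plus normalization, the linear system A*pi = b is:
  [-13/20, 13/20, 7/20, 3/10, 1/5] . pi = 0
  [1/10, -9/10, 1/10, 7/20, 1/4] . pi = 0
  [2/5, 1/10, -7/10, 1/20, 1/20] . pi = 0
  [1/20, 1/20, 1/10, -19/20, 3/10] . pi = 0
  [1, 1, 1, 1, 1] . pi = 1

Solving yields:
  pi_X = 29289/79672
  pi_Y = 1450/9959
  pi_Z = 19753/79672
  pi_W = 7783/79672
  pi_U = 489/3464

Verification (pi * P):
  29289/79672*7/20 + 1450/9959*13/20 + 19753/79672*7/20 + 7783/79672*3/10 + 489/3464*1/5 = 29289/79672 = pi_X  (ok)
  29289/79672*1/10 + 1450/9959*1/10 + 19753/79672*1/10 + 7783/79672*7/20 + 489/3464*1/4 = 1450/9959 = pi_Y  (ok)
  29289/79672*2/5 + 1450/9959*1/10 + 19753/79672*3/10 + 7783/79672*1/20 + 489/3464*1/20 = 19753/79672 = pi_Z  (ok)
  29289/79672*1/20 + 1450/9959*1/20 + 19753/79672*1/10 + 7783/79672*1/20 + 489/3464*3/10 = 7783/79672 = pi_W  (ok)
  29289/79672*1/10 + 1450/9959*1/10 + 19753/79672*3/20 + 7783/79672*1/4 + 489/3464*1/5 = 489/3464 = pi_U  (ok)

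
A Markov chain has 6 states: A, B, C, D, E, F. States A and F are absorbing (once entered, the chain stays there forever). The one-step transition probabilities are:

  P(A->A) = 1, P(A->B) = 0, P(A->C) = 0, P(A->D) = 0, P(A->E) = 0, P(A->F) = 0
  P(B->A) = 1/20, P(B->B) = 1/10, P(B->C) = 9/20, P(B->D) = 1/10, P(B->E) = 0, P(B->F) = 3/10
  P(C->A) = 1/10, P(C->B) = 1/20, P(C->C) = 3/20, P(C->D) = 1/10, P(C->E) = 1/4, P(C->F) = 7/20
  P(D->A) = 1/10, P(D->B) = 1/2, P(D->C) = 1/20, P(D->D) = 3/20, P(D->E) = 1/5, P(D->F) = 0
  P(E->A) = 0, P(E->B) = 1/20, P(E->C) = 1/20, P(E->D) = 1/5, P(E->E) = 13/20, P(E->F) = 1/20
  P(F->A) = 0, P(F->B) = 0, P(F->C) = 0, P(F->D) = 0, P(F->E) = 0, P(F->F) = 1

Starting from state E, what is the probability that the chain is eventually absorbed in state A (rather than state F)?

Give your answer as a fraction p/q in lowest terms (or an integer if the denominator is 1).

Let a_i = P(absorbed in A | start in state i).
Boundary conditions: a_A = 1, a_F = 0.
For each transient state i, a_i = sum_j P(i->j) * a_j:
  a_B = 1/20*a_A + 1/10*a_B + 9/20*a_C + 1/10*a_D + 0*a_E + 3/10*a_F
  a_C = 1/10*a_A + 1/20*a_B + 3/20*a_C + 1/10*a_D + 1/4*a_E + 7/20*a_F
  a_D = 1/10*a_A + 1/2*a_B + 1/20*a_C + 3/20*a_D + 1/5*a_E + 0*a_F
  a_E = 0*a_A + 1/20*a_B + 1/20*a_C + 1/5*a_D + 13/20*a_E + 1/20*a_F

Substituting a_A = 1 and a_F = 0, rearrange to (I - Q) a = r where r[i] = P(i -> A):
  [9/10, -9/20, -1/10, 0] . (a_B, a_C, a_D, a_E) = 1/20
  [-1/20, 17/20, -1/10, -1/4] . (a_B, a_C, a_D, a_E) = 1/10
  [-1/2, -1/20, 17/20, -1/5] . (a_B, a_C, a_D, a_E) = 1/10
  [-1/20, -1/20, -1/5, 7/20] . (a_B, a_C, a_D, a_E) = 0

Solving yields:
  a_B = 51/244
  a_C = 29/122
  a_D = 19/61
  a_E = 59/244

Starting state is E, so the absorption probability is a_E = 59/244.

Answer: 59/244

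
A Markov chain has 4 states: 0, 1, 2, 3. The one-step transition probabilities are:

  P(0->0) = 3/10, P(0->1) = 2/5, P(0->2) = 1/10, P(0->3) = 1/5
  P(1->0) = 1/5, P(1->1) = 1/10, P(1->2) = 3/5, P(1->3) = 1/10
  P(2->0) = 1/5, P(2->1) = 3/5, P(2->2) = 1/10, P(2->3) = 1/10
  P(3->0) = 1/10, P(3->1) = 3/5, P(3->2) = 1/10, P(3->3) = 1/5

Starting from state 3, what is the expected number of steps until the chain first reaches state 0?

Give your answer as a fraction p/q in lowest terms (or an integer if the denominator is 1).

Answer: 100/17

Derivation:
Let h_i = expected steps to first reach 0 from state i.
Boundary: h_0 = 0.
First-step equations for the other states:
  h_1 = 1 + 1/5*h_0 + 1/10*h_1 + 3/5*h_2 + 1/10*h_3
  h_2 = 1 + 1/5*h_0 + 3/5*h_1 + 1/10*h_2 + 1/10*h_3
  h_3 = 1 + 1/10*h_0 + 3/5*h_1 + 1/10*h_2 + 1/5*h_3

Substituting h_0 = 0 and rearranging gives the linear system (I - Q) h = 1:
  [9/10, -3/5, -1/10] . (h_1, h_2, h_3) = 1
  [-3/5, 9/10, -1/10] . (h_1, h_2, h_3) = 1
  [-3/5, -1/10, 4/5] . (h_1, h_2, h_3) = 1

Solving yields:
  h_1 = 90/17
  h_2 = 90/17
  h_3 = 100/17

Starting state is 3, so the expected hitting time is h_3 = 100/17.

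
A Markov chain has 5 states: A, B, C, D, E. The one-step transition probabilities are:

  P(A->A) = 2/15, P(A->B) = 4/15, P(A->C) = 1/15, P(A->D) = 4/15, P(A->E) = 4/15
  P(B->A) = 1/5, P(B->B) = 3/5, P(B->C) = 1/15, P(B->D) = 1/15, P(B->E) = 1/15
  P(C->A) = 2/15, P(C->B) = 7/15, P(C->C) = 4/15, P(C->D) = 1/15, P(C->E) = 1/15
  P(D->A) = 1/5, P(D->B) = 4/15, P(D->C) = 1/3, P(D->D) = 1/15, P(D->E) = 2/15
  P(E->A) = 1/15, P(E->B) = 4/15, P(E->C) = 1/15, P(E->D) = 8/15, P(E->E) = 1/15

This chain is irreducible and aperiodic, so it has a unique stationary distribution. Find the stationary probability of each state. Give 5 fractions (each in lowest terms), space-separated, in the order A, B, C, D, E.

Answer: 1193/7212 529/1202 241/1803 363/2404 66/601

Derivation:
The stationary distribution satisfies pi = pi * P, i.e.:
  pi_A = 2/15*pi_A + 1/5*pi_B + 2/15*pi_C + 1/5*pi_D + 1/15*pi_E
  pi_B = 4/15*pi_A + 3/5*pi_B + 7/15*pi_C + 4/15*pi_D + 4/15*pi_E
  pi_C = 1/15*pi_A + 1/15*pi_B + 4/15*pi_C + 1/3*pi_D + 1/15*pi_E
  pi_D = 4/15*pi_A + 1/15*pi_B + 1/15*pi_C + 1/15*pi_D + 8/15*pi_E
  pi_E = 4/15*pi_A + 1/15*pi_B + 1/15*pi_C + 2/15*pi_D + 1/15*pi_E
with normalization: pi_A + pi_B + pi_C + pi_D + pi_E = 1.

Using the first 4 balance equations plus normalization, the linear system A*pi = b is:
  [-13/15, 1/5, 2/15, 1/5, 1/15] . pi = 0
  [4/15, -2/5, 7/15, 4/15, 4/15] . pi = 0
  [1/15, 1/15, -11/15, 1/3, 1/15] . pi = 0
  [4/15, 1/15, 1/15, -14/15, 8/15] . pi = 0
  [1, 1, 1, 1, 1] . pi = 1

Solving yields:
  pi_A = 1193/7212
  pi_B = 529/1202
  pi_C = 241/1803
  pi_D = 363/2404
  pi_E = 66/601

Verification (pi * P):
  1193/7212*2/15 + 529/1202*1/5 + 241/1803*2/15 + 363/2404*1/5 + 66/601*1/15 = 1193/7212 = pi_A  (ok)
  1193/7212*4/15 + 529/1202*3/5 + 241/1803*7/15 + 363/2404*4/15 + 66/601*4/15 = 529/1202 = pi_B  (ok)
  1193/7212*1/15 + 529/1202*1/15 + 241/1803*4/15 + 363/2404*1/3 + 66/601*1/15 = 241/1803 = pi_C  (ok)
  1193/7212*4/15 + 529/1202*1/15 + 241/1803*1/15 + 363/2404*1/15 + 66/601*8/15 = 363/2404 = pi_D  (ok)
  1193/7212*4/15 + 529/1202*1/15 + 241/1803*1/15 + 363/2404*2/15 + 66/601*1/15 = 66/601 = pi_E  (ok)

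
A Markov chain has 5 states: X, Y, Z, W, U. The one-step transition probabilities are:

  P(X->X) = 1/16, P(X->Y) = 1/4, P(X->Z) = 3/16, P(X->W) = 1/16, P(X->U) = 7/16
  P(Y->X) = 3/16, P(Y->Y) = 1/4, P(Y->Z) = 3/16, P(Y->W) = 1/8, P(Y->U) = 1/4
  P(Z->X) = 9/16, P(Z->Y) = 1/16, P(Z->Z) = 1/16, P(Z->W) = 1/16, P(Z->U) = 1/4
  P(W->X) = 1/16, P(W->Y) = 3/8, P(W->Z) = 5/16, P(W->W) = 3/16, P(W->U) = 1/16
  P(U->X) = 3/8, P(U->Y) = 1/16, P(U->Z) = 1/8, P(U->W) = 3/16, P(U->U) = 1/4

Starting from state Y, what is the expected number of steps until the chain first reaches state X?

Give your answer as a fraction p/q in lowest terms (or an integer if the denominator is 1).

Answer: 17636/4867

Derivation:
Let h_i = expected steps to first reach X from state i.
Boundary: h_X = 0.
First-step equations for the other states:
  h_Y = 1 + 3/16*h_X + 1/4*h_Y + 3/16*h_Z + 1/8*h_W + 1/4*h_U
  h_Z = 1 + 9/16*h_X + 1/16*h_Y + 1/16*h_Z + 1/16*h_W + 1/4*h_U
  h_W = 1 + 1/16*h_X + 3/8*h_Y + 5/16*h_Z + 3/16*h_W + 1/16*h_U
  h_U = 1 + 3/8*h_X + 1/16*h_Y + 1/8*h_Z + 3/16*h_W + 1/4*h_U

Substituting h_X = 0 and rearranging gives the linear system (I - Q) h = 1:
  [3/4, -3/16, -1/8, -1/4] . (h_Y, h_Z, h_W, h_U) = 1
  [-1/16, 15/16, -1/16, -1/4] . (h_Y, h_Z, h_W, h_U) = 1
  [-3/8, -5/16, 13/16, -1/16] . (h_Y, h_Z, h_W, h_U) = 1
  [-1/16, -1/8, -3/16, 3/4] . (h_Y, h_Z, h_W, h_U) = 1

Solving yields:
  h_Y = 17636/4867
  h_Z = 11640/4867
  h_W = 19748/4867
  h_U = 14836/4867

Starting state is Y, so the expected hitting time is h_Y = 17636/4867.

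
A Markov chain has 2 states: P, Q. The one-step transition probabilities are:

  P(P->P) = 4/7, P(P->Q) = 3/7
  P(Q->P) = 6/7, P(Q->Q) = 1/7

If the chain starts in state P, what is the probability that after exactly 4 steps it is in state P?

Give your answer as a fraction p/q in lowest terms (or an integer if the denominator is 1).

Computing P^4 by repeated multiplication:
P^1 =
  P: [4/7, 3/7]
  Q: [6/7, 1/7]
P^2 =
  P: [34/49, 15/49]
  Q: [30/49, 19/49]
P^3 =
  P: [226/343, 117/343]
  Q: [234/343, 109/343]
P^4 =
  P: [1606/2401, 795/2401]
  Q: [1590/2401, 811/2401]

(P^4)[P -> P] = 1606/2401

Answer: 1606/2401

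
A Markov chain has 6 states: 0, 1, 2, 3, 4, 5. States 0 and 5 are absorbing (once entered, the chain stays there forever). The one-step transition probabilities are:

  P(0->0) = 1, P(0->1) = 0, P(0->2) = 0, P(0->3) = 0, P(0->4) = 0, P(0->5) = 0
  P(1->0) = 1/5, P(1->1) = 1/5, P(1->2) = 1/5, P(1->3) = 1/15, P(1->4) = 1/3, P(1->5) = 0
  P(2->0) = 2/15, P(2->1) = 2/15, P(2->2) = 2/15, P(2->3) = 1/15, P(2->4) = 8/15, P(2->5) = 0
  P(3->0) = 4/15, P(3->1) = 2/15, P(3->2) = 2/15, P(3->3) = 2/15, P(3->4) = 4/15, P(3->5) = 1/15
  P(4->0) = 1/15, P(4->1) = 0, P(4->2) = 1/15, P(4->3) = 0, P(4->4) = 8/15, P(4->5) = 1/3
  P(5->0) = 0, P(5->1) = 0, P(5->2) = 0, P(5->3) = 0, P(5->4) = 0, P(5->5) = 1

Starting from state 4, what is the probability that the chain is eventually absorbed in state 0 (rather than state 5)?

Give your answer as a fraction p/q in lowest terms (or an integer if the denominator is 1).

Answer: 167/843

Derivation:
Let a_i = P(absorbed in 0 | start in state i).
Boundary conditions: a_0 = 1, a_5 = 0.
For each transient state i, a_i = sum_j P(i->j) * a_j:
  a_1 = 1/5*a_0 + 1/5*a_1 + 1/5*a_2 + 1/15*a_3 + 1/3*a_4 + 0*a_5
  a_2 = 2/15*a_0 + 2/15*a_1 + 2/15*a_2 + 1/15*a_3 + 8/15*a_4 + 0*a_5
  a_3 = 4/15*a_0 + 2/15*a_1 + 2/15*a_2 + 2/15*a_3 + 4/15*a_4 + 1/15*a_5
  a_4 = 1/15*a_0 + 0*a_1 + 1/15*a_2 + 0*a_3 + 8/15*a_4 + 1/3*a_5

Substituting a_0 = 1 and a_5 = 0, rearrange to (I - Q) a = r where r[i] = P(i -> 0):
  [4/5, -1/5, -1/15, -1/3] . (a_1, a_2, a_3, a_4) = 1/5
  [-2/15, 13/15, -1/15, -8/15] . (a_1, a_2, a_3, a_4) = 2/15
  [-2/15, -2/15, 13/15, -4/15] . (a_1, a_2, a_3, a_4) = 4/15
  [0, -1/15, 0, 7/15] . (a_1, a_2, a_3, a_4) = 1/15

Solving yields:
  a_1 = 397/843
  a_2 = 326/843
  a_3 = 422/843
  a_4 = 167/843

Starting state is 4, so the absorption probability is a_4 = 167/843.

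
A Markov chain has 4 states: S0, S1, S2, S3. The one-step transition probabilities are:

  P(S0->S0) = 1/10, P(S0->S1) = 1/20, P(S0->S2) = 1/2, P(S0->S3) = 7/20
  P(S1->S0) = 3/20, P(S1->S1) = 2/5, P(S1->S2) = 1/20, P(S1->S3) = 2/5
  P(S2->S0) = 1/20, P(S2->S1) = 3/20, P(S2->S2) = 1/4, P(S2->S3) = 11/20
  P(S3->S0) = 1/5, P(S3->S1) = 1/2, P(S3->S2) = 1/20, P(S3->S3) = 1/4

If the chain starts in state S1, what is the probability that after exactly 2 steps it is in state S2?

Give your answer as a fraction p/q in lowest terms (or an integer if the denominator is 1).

Computing P^2 by repeated multiplication:
P^1 =
  S0: [1/10, 1/20, 1/2, 7/20]
  S1: [3/20, 2/5, 1/20, 2/5]
  S2: [1/20, 3/20, 1/4, 11/20]
  S3: [1/5, 1/2, 1/20, 1/4]
P^2 =
  S0: [9/80, 11/40, 39/200, 167/400]
  S1: [63/400, 3/8, 51/400, 17/50]
  S2: [3/20, 3/8, 49/400, 141/400]
  S3: [59/400, 137/400, 3/20, 9/25]

(P^2)[S1 -> S2] = 51/400

Answer: 51/400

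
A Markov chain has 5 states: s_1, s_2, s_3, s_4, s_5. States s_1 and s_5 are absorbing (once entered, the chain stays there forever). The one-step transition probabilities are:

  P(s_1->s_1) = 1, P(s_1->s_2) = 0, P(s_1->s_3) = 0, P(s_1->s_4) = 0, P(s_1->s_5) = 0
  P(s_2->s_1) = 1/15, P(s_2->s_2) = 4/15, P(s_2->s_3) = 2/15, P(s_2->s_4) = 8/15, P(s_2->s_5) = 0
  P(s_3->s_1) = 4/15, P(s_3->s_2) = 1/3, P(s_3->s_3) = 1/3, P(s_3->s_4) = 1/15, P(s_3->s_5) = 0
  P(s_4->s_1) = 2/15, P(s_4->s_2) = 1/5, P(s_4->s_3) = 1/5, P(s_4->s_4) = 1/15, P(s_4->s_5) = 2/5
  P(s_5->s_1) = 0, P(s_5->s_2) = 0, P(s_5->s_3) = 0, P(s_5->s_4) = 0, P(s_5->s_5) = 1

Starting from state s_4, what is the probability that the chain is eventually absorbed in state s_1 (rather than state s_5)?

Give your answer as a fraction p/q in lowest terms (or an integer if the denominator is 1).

Let a_i = P(absorbed in s_1 | start in state i).
Boundary conditions: a_s_1 = 1, a_s_5 = 0.
For each transient state i, a_i = sum_j P(i->j) * a_j:
  a_s_2 = 1/15*a_s_1 + 4/15*a_s_2 + 2/15*a_s_3 + 8/15*a_s_4 + 0*a_s_5
  a_s_3 = 4/15*a_s_1 + 1/3*a_s_2 + 1/3*a_s_3 + 1/15*a_s_4 + 0*a_s_5
  a_s_4 = 2/15*a_s_1 + 1/5*a_s_2 + 1/5*a_s_3 + 1/15*a_s_4 + 2/5*a_s_5

Substituting a_s_1 = 1 and a_s_5 = 0, rearrange to (I - Q) a = r where r[i] = P(i -> s_1):
  [11/15, -2/15, -8/15] . (a_s_2, a_s_3, a_s_4) = 1/15
  [-1/3, 2/3, -1/15] . (a_s_2, a_s_3, a_s_4) = 4/15
  [-1/5, -1/5, 14/15] . (a_s_2, a_s_3, a_s_4) = 2/15

Solving yields:
  a_s_2 = 509/1001
  a_s_3 = 695/1001
  a_s_4 = 401/1001

Starting state is s_4, so the absorption probability is a_s_4 = 401/1001.

Answer: 401/1001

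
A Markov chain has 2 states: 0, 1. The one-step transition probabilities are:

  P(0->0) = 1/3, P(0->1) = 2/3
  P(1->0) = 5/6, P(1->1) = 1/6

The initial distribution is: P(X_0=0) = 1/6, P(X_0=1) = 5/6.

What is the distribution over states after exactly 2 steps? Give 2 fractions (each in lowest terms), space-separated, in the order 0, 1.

Propagating the distribution step by step (d_{t+1} = d_t * P):
d_0 = (0=1/6, 1=5/6)
  d_1[0] = 1/6*1/3 + 5/6*5/6 = 3/4
  d_1[1] = 1/6*2/3 + 5/6*1/6 = 1/4
d_1 = (0=3/4, 1=1/4)
  d_2[0] = 3/4*1/3 + 1/4*5/6 = 11/24
  d_2[1] = 3/4*2/3 + 1/4*1/6 = 13/24
d_2 = (0=11/24, 1=13/24)

Answer: 11/24 13/24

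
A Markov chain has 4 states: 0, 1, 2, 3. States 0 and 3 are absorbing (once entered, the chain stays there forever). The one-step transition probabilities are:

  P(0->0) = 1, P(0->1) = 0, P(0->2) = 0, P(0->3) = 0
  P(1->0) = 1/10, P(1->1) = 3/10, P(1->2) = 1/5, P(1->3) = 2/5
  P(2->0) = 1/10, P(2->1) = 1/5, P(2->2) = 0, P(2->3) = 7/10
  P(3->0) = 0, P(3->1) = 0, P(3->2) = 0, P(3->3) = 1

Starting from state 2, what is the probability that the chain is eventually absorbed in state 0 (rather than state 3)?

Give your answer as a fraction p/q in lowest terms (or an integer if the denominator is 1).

Let a_i = P(absorbed in 0 | start in state i).
Boundary conditions: a_0 = 1, a_3 = 0.
For each transient state i, a_i = sum_j P(i->j) * a_j:
  a_1 = 1/10*a_0 + 3/10*a_1 + 1/5*a_2 + 2/5*a_3
  a_2 = 1/10*a_0 + 1/5*a_1 + 0*a_2 + 7/10*a_3

Substituting a_0 = 1 and a_3 = 0, rearrange to (I - Q) a = r where r[i] = P(i -> 0):
  [7/10, -1/5] . (a_1, a_2) = 1/10
  [-1/5, 1] . (a_1, a_2) = 1/10

Solving yields:
  a_1 = 2/11
  a_2 = 3/22

Starting state is 2, so the absorption probability is a_2 = 3/22.

Answer: 3/22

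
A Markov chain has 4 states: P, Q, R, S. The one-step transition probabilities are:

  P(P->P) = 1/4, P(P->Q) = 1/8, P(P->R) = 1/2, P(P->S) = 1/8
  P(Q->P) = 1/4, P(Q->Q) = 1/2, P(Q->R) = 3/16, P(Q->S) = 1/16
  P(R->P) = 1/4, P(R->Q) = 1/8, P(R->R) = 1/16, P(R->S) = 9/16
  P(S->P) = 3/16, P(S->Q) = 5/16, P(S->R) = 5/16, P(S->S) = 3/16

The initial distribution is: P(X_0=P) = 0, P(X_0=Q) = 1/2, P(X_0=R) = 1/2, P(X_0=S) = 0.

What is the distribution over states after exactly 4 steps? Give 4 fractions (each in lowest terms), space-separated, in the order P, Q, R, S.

Propagating the distribution step by step (d_{t+1} = d_t * P):
d_0 = (P=0, Q=1/2, R=1/2, S=0)
  d_1[P] = 0*1/4 + 1/2*1/4 + 1/2*1/4 + 0*3/16 = 1/4
  d_1[Q] = 0*1/8 + 1/2*1/2 + 1/2*1/8 + 0*5/16 = 5/16
  d_1[R] = 0*1/2 + 1/2*3/16 + 1/2*1/16 + 0*5/16 = 1/8
  d_1[S] = 0*1/8 + 1/2*1/16 + 1/2*9/16 + 0*3/16 = 5/16
d_1 = (P=1/4, Q=5/16, R=1/8, S=5/16)
  d_2[P] = 1/4*1/4 + 5/16*1/4 + 1/8*1/4 + 5/16*3/16 = 59/256
  d_2[Q] = 1/4*1/8 + 5/16*1/2 + 1/8*1/8 + 5/16*5/16 = 77/256
  d_2[R] = 1/4*1/2 + 5/16*3/16 + 1/8*1/16 + 5/16*5/16 = 37/128
  d_2[S] = 1/4*1/8 + 5/16*1/16 + 1/8*9/16 + 5/16*3/16 = 23/128
d_2 = (P=59/256, Q=77/256, R=37/128, S=23/128)
  d_3[P] = 59/256*1/4 + 77/256*1/4 + 37/128*1/4 + 23/128*3/16 = 489/2048
  d_3[Q] = 59/256*1/8 + 77/256*1/2 + 37/128*1/8 + 23/128*5/16 = 139/512
  d_3[R] = 59/256*1/2 + 77/256*3/16 + 37/128*1/16 + 23/128*5/16 = 1007/4096
  d_3[S] = 59/256*1/8 + 77/256*1/16 + 37/128*9/16 + 23/128*3/16 = 999/4096
d_3 = (P=489/2048, Q=139/512, R=1007/4096, S=999/4096)
  d_4[P] = 489/2048*1/4 + 139/512*1/4 + 1007/4096*1/4 + 999/4096*3/16 = 15385/65536
  d_4[Q] = 489/2048*1/8 + 139/512*1/2 + 1007/4096*1/8 + 999/4096*5/16 = 17861/65536
  d_4[R] = 489/2048*1/2 + 139/512*3/16 + 1007/4096*1/16 + 999/4096*5/16 = 8581/32768
  d_4[S] = 489/2048*1/8 + 139/512*1/16 + 1007/4096*9/16 + 999/4096*3/16 = 1891/8192
d_4 = (P=15385/65536, Q=17861/65536, R=8581/32768, S=1891/8192)

Answer: 15385/65536 17861/65536 8581/32768 1891/8192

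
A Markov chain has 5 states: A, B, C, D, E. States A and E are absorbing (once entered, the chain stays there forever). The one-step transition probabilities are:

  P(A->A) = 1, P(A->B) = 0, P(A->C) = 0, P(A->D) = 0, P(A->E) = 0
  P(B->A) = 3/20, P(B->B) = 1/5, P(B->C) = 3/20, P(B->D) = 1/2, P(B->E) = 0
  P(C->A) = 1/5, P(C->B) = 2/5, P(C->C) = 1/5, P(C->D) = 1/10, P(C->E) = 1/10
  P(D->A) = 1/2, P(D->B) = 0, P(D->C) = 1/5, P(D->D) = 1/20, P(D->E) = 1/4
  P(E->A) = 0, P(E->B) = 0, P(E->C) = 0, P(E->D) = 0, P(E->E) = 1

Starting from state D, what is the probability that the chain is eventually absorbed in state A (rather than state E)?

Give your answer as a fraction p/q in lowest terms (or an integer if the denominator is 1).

Answer: 334/495

Derivation:
Let a_i = P(absorbed in A | start in state i).
Boundary conditions: a_A = 1, a_E = 0.
For each transient state i, a_i = sum_j P(i->j) * a_j:
  a_B = 3/20*a_A + 1/5*a_B + 3/20*a_C + 1/2*a_D + 0*a_E
  a_C = 1/5*a_A + 2/5*a_B + 1/5*a_C + 1/10*a_D + 1/10*a_E
  a_D = 1/2*a_A + 0*a_B + 1/5*a_C + 1/20*a_D + 1/4*a_E

Substituting a_A = 1 and a_E = 0, rearrange to (I - Q) a = r where r[i] = P(i -> A):
  [4/5, -3/20, -1/2] . (a_B, a_C, a_D) = 3/20
  [-2/5, 4/5, -1/10] . (a_B, a_C, a_D) = 1/5
  [0, -1/5, 19/20] . (a_B, a_C, a_D) = 1/2

Solving yields:
  a_B = 367/495
  a_C = 349/495
  a_D = 334/495

Starting state is D, so the absorption probability is a_D = 334/495.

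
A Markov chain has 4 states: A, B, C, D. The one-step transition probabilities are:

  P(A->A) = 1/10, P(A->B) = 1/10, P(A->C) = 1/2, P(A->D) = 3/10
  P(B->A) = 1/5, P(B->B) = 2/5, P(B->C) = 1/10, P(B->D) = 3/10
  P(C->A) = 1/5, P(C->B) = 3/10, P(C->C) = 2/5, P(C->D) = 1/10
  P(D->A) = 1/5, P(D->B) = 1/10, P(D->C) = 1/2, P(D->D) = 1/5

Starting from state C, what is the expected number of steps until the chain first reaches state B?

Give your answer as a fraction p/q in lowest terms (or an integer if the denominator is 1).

Answer: 30/7

Derivation:
Let h_i = expected steps to first reach B from state i.
Boundary: h_B = 0.
First-step equations for the other states:
  h_A = 1 + 1/10*h_A + 1/10*h_B + 1/2*h_C + 3/10*h_D
  h_C = 1 + 1/5*h_A + 3/10*h_B + 2/5*h_C + 1/10*h_D
  h_D = 1 + 1/5*h_A + 1/10*h_B + 1/2*h_C + 1/5*h_D

Substituting h_B = 0 and rearranging gives the linear system (I - Q) h = 1:
  [9/10, -1/2, -3/10] . (h_A, h_C, h_D) = 1
  [-1/5, 3/5, -1/10] . (h_A, h_C, h_D) = 1
  [-1/5, -1/2, 4/5] . (h_A, h_C, h_D) = 1

Solving yields:
  h_A = 110/21
  h_C = 30/7
  h_D = 110/21

Starting state is C, so the expected hitting time is h_C = 30/7.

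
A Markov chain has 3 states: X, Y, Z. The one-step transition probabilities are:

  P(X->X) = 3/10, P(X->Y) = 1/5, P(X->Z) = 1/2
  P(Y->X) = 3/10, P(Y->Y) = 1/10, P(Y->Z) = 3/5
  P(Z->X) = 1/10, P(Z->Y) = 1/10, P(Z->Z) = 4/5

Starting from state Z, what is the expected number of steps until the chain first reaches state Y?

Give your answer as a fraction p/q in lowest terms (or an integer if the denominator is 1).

Answer: 80/9

Derivation:
Let h_i = expected steps to first reach Y from state i.
Boundary: h_Y = 0.
First-step equations for the other states:
  h_X = 1 + 3/10*h_X + 1/5*h_Y + 1/2*h_Z
  h_Z = 1 + 1/10*h_X + 1/10*h_Y + 4/5*h_Z

Substituting h_Y = 0 and rearranging gives the linear system (I - Q) h = 1:
  [7/10, -1/2] . (h_X, h_Z) = 1
  [-1/10, 1/5] . (h_X, h_Z) = 1

Solving yields:
  h_X = 70/9
  h_Z = 80/9

Starting state is Z, so the expected hitting time is h_Z = 80/9.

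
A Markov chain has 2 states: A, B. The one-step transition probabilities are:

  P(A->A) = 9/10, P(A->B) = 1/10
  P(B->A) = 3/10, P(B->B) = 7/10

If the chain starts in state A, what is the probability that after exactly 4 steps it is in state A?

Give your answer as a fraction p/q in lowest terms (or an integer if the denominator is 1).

Answer: 489/625

Derivation:
Computing P^4 by repeated multiplication:
P^1 =
  A: [9/10, 1/10]
  B: [3/10, 7/10]
P^2 =
  A: [21/25, 4/25]
  B: [12/25, 13/25]
P^3 =
  A: [201/250, 49/250]
  B: [147/250, 103/250]
P^4 =
  A: [489/625, 136/625]
  B: [408/625, 217/625]

(P^4)[A -> A] = 489/625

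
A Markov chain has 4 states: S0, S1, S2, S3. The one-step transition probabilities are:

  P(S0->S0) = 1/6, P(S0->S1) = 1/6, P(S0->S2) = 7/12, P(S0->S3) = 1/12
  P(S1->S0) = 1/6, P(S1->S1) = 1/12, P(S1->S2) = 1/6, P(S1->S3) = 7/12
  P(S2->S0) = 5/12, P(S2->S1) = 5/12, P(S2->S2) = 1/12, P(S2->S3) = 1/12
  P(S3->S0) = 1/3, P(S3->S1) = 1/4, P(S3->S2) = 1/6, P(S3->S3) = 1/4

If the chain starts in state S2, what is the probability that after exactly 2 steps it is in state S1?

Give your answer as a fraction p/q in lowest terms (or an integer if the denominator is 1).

Computing P^2 by repeated multiplication:
P^1 =
  S0: [1/6, 1/6, 7/12, 1/12]
  S1: [1/6, 1/12, 1/6, 7/12]
  S2: [5/12, 5/12, 1/12, 1/12]
  S3: [1/3, 1/4, 1/6, 1/4]
P^2 =
  S0: [47/144, 11/36, 3/16, 13/72]
  S1: [11/36, 1/4, 2/9, 2/9]
  S2: [29/144, 23/144, 1/3, 11/36]
  S3: [1/4, 5/24, 7/24, 1/4]

(P^2)[S2 -> S1] = 23/144

Answer: 23/144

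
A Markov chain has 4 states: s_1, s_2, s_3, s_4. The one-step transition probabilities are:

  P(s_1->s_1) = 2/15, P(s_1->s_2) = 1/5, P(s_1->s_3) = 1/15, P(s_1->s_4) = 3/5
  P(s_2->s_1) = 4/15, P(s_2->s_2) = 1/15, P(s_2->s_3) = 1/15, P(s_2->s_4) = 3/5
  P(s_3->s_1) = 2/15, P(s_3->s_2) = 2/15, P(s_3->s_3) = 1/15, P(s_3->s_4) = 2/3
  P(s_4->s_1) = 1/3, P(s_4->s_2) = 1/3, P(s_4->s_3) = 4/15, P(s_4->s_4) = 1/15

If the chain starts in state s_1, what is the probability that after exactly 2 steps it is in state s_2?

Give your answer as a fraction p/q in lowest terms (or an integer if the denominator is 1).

Answer: 56/225

Derivation:
Computing P^2 by repeated multiplication:
P^1 =
  s_1: [2/15, 1/5, 1/15, 3/5]
  s_2: [4/15, 1/15, 1/15, 3/5]
  s_3: [2/15, 2/15, 1/15, 2/3]
  s_4: [1/3, 1/3, 4/15, 1/15]
P^2 =
  s_1: [7/25, 56/225, 14/75, 64/225]
  s_2: [59/225, 4/15, 14/75, 64/225]
  s_3: [64/225, 4/15, 1/5, 56/225]
  s_4: [43/225, 11/75, 2/25, 131/225]

(P^2)[s_1 -> s_2] = 56/225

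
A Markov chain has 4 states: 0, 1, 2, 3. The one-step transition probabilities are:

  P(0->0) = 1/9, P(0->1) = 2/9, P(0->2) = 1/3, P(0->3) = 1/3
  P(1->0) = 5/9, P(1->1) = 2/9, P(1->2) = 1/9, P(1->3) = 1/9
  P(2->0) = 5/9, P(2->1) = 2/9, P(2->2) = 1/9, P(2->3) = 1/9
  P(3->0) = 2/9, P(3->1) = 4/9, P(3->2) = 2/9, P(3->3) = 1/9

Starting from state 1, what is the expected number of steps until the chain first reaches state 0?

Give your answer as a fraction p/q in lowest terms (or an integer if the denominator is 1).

Answer: 27/14

Derivation:
Let h_i = expected steps to first reach 0 from state i.
Boundary: h_0 = 0.
First-step equations for the other states:
  h_1 = 1 + 5/9*h_0 + 2/9*h_1 + 1/9*h_2 + 1/9*h_3
  h_2 = 1 + 5/9*h_0 + 2/9*h_1 + 1/9*h_2 + 1/9*h_3
  h_3 = 1 + 2/9*h_0 + 4/9*h_1 + 2/9*h_2 + 1/9*h_3

Substituting h_0 = 0 and rearranging gives the linear system (I - Q) h = 1:
  [7/9, -1/9, -1/9] . (h_1, h_2, h_3) = 1
  [-2/9, 8/9, -1/9] . (h_1, h_2, h_3) = 1
  [-4/9, -2/9, 8/9] . (h_1, h_2, h_3) = 1

Solving yields:
  h_1 = 27/14
  h_2 = 27/14
  h_3 = 18/7

Starting state is 1, so the expected hitting time is h_1 = 27/14.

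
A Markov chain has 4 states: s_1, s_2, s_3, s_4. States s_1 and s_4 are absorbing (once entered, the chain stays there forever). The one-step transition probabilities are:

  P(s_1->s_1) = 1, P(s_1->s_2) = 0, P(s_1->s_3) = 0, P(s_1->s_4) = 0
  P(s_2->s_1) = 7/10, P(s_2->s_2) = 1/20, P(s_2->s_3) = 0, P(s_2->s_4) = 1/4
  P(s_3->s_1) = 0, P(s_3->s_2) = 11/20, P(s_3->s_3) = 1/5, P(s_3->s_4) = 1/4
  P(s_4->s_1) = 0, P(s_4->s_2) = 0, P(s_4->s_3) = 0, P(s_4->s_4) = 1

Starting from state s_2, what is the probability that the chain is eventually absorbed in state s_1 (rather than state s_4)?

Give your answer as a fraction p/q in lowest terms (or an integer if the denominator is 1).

Let a_i = P(absorbed in s_1 | start in state i).
Boundary conditions: a_s_1 = 1, a_s_4 = 0.
For each transient state i, a_i = sum_j P(i->j) * a_j:
  a_s_2 = 7/10*a_s_1 + 1/20*a_s_2 + 0*a_s_3 + 1/4*a_s_4
  a_s_3 = 0*a_s_1 + 11/20*a_s_2 + 1/5*a_s_3 + 1/4*a_s_4

Substituting a_s_1 = 1 and a_s_4 = 0, rearrange to (I - Q) a = r where r[i] = P(i -> s_1):
  [19/20, 0] . (a_s_2, a_s_3) = 7/10
  [-11/20, 4/5] . (a_s_2, a_s_3) = 0

Solving yields:
  a_s_2 = 14/19
  a_s_3 = 77/152

Starting state is s_2, so the absorption probability is a_s_2 = 14/19.

Answer: 14/19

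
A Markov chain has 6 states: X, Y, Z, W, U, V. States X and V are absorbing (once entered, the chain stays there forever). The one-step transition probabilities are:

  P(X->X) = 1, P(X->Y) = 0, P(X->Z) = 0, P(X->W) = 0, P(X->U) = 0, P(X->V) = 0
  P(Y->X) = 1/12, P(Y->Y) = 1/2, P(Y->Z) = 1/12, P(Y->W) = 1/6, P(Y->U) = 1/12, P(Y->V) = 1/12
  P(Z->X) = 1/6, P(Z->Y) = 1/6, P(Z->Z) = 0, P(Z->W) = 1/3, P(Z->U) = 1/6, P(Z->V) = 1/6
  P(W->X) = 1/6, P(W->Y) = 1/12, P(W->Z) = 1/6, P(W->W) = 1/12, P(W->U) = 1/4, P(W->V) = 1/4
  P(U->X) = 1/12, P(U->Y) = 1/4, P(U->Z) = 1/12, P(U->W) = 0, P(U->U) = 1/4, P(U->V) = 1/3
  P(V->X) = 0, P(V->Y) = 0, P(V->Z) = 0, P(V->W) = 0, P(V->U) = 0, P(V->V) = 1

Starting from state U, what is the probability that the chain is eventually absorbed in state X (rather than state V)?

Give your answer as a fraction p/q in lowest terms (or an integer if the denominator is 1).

Let a_i = P(absorbed in X | start in state i).
Boundary conditions: a_X = 1, a_V = 0.
For each transient state i, a_i = sum_j P(i->j) * a_j:
  a_Y = 1/12*a_X + 1/2*a_Y + 1/12*a_Z + 1/6*a_W + 1/12*a_U + 1/12*a_V
  a_Z = 1/6*a_X + 1/6*a_Y + 0*a_Z + 1/3*a_W + 1/6*a_U + 1/6*a_V
  a_W = 1/6*a_X + 1/12*a_Y + 1/6*a_Z + 1/12*a_W + 1/4*a_U + 1/4*a_V
  a_U = 1/12*a_X + 1/4*a_Y + 1/12*a_Z + 0*a_W + 1/4*a_U + 1/3*a_V

Substituting a_X = 1 and a_V = 0, rearrange to (I - Q) a = r where r[i] = P(i -> X):
  [1/2, -1/12, -1/6, -1/12] . (a_Y, a_Z, a_W, a_U) = 1/12
  [-1/6, 1, -1/3, -1/6] . (a_Y, a_Z, a_W, a_U) = 1/6
  [-1/12, -1/6, 11/12, -1/4] . (a_Y, a_Z, a_W, a_U) = 1/6
  [-1/4, -1/12, 0, 3/4] . (a_Y, a_Z, a_W, a_U) = 1/12

Solving yields:
  a_Y = 152/373
  a_Z = 152/373
  a_W = 139/373
  a_U = 109/373

Starting state is U, so the absorption probability is a_U = 109/373.

Answer: 109/373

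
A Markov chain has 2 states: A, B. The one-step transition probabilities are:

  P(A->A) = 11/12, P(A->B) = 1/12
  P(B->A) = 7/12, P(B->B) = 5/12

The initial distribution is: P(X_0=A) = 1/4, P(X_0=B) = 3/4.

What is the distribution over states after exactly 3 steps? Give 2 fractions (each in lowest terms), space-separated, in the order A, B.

Propagating the distribution step by step (d_{t+1} = d_t * P):
d_0 = (A=1/4, B=3/4)
  d_1[A] = 1/4*11/12 + 3/4*7/12 = 2/3
  d_1[B] = 1/4*1/12 + 3/4*5/12 = 1/3
d_1 = (A=2/3, B=1/3)
  d_2[A] = 2/3*11/12 + 1/3*7/12 = 29/36
  d_2[B] = 2/3*1/12 + 1/3*5/12 = 7/36
d_2 = (A=29/36, B=7/36)
  d_3[A] = 29/36*11/12 + 7/36*7/12 = 23/27
  d_3[B] = 29/36*1/12 + 7/36*5/12 = 4/27
d_3 = (A=23/27, B=4/27)

Answer: 23/27 4/27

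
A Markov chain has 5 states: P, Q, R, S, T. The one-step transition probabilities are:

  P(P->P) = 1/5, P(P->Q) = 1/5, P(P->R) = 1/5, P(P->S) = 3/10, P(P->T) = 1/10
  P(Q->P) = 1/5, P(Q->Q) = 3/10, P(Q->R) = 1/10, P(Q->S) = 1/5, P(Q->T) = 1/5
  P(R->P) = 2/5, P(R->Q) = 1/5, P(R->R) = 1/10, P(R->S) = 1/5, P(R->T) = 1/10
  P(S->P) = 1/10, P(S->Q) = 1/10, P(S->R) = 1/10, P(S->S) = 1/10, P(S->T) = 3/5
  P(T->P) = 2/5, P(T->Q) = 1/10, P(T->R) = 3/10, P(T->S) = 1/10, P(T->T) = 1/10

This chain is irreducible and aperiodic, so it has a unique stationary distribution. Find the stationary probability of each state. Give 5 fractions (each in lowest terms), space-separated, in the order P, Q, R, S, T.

The stationary distribution satisfies pi = pi * P, i.e.:
  pi_P = 1/5*pi_P + 1/5*pi_Q + 2/5*pi_R + 1/10*pi_S + 2/5*pi_T
  pi_Q = 1/5*pi_P + 3/10*pi_Q + 1/5*pi_R + 1/10*pi_S + 1/10*pi_T
  pi_R = 1/5*pi_P + 1/10*pi_Q + 1/10*pi_R + 1/10*pi_S + 3/10*pi_T
  pi_S = 3/10*pi_P + 1/5*pi_Q + 1/5*pi_R + 1/10*pi_S + 1/10*pi_T
  pi_T = 1/10*pi_P + 1/5*pi_Q + 1/10*pi_R + 3/5*pi_S + 1/10*pi_T
with normalization: pi_P + pi_Q + pi_R + pi_S + pi_T = 1.

Using the first 4 balance equations plus normalization, the linear system A*pi = b is:
  [-4/5, 1/5, 2/5, 1/10, 2/5] . pi = 0
  [1/5, -7/10, 1/5, 1/10, 1/10] . pi = 0
  [1/5, 1/10, -9/10, 1/10, 3/10] . pi = 0
  [3/10, 1/5, 1/5, -9/10, 1/10] . pi = 0
  [1, 1, 1, 1, 1] . pi = 1

Solving yields:
  pi_P = 3287/12783
  pi_Q = 759/4261
  pi_R = 2146/12783
  pi_S = 2378/12783
  pi_T = 2695/12783

Verification (pi * P):
  3287/12783*1/5 + 759/4261*1/5 + 2146/12783*2/5 + 2378/12783*1/10 + 2695/12783*2/5 = 3287/12783 = pi_P  (ok)
  3287/12783*1/5 + 759/4261*3/10 + 2146/12783*1/5 + 2378/12783*1/10 + 2695/12783*1/10 = 759/4261 = pi_Q  (ok)
  3287/12783*1/5 + 759/4261*1/10 + 2146/12783*1/10 + 2378/12783*1/10 + 2695/12783*3/10 = 2146/12783 = pi_R  (ok)
  3287/12783*3/10 + 759/4261*1/5 + 2146/12783*1/5 + 2378/12783*1/10 + 2695/12783*1/10 = 2378/12783 = pi_S  (ok)
  3287/12783*1/10 + 759/4261*1/5 + 2146/12783*1/10 + 2378/12783*3/5 + 2695/12783*1/10 = 2695/12783 = pi_T  (ok)

Answer: 3287/12783 759/4261 2146/12783 2378/12783 2695/12783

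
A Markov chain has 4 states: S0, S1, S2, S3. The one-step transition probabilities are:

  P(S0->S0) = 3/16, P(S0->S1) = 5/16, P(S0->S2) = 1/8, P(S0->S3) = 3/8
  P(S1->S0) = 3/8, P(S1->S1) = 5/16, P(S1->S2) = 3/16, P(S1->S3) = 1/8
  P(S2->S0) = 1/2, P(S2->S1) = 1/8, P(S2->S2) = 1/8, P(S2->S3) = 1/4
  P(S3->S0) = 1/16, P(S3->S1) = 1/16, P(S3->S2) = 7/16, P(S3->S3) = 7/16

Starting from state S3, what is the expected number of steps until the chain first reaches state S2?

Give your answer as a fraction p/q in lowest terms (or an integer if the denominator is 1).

Answer: 2368/879

Derivation:
Let h_i = expected steps to first reach S2 from state i.
Boundary: h_S2 = 0.
First-step equations for the other states:
  h_S0 = 1 + 3/16*h_S0 + 5/16*h_S1 + 1/8*h_S2 + 3/8*h_S3
  h_S1 = 1 + 3/8*h_S0 + 5/16*h_S1 + 3/16*h_S2 + 1/8*h_S3
  h_S3 = 1 + 1/16*h_S0 + 1/16*h_S1 + 7/16*h_S2 + 7/16*h_S3

Substituting h_S2 = 0 and rearranging gives the linear system (I - Q) h = 1:
  [13/16, -5/16, -3/8] . (h_S0, h_S1, h_S3) = 1
  [-3/8, 11/16, -1/8] . (h_S0, h_S1, h_S3) = 1
  [-1/16, -1/16, 9/16] . (h_S0, h_S1, h_S3) = 1

Solving yields:
  h_S0 = 3584/879
  h_S1 = 3664/879
  h_S3 = 2368/879

Starting state is S3, so the expected hitting time is h_S3 = 2368/879.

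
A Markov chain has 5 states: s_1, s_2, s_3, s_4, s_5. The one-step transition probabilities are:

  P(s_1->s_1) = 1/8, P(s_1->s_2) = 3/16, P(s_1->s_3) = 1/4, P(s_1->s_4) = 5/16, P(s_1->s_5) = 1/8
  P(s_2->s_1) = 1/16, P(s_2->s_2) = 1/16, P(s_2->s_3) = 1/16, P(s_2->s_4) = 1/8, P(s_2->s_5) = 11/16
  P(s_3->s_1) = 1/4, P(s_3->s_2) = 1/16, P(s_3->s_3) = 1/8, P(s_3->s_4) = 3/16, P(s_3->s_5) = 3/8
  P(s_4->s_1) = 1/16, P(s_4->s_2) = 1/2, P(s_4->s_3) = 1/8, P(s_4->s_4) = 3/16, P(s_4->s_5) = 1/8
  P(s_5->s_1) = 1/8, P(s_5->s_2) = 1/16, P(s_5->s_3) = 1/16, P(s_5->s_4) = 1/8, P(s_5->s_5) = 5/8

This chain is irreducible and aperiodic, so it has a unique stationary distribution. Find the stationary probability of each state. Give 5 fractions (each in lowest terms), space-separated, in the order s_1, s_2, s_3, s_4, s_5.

Answer: 1355/11472 427/2868 387/3824 313/1912 895/1912

Derivation:
The stationary distribution satisfies pi = pi * P, i.e.:
  pi_s_1 = 1/8*pi_s_1 + 1/16*pi_s_2 + 1/4*pi_s_3 + 1/16*pi_s_4 + 1/8*pi_s_5
  pi_s_2 = 3/16*pi_s_1 + 1/16*pi_s_2 + 1/16*pi_s_3 + 1/2*pi_s_4 + 1/16*pi_s_5
  pi_s_3 = 1/4*pi_s_1 + 1/16*pi_s_2 + 1/8*pi_s_3 + 1/8*pi_s_4 + 1/16*pi_s_5
  pi_s_4 = 5/16*pi_s_1 + 1/8*pi_s_2 + 3/16*pi_s_3 + 3/16*pi_s_4 + 1/8*pi_s_5
  pi_s_5 = 1/8*pi_s_1 + 11/16*pi_s_2 + 3/8*pi_s_3 + 1/8*pi_s_4 + 5/8*pi_s_5
with normalization: pi_s_1 + pi_s_2 + pi_s_3 + pi_s_4 + pi_s_5 = 1.

Using the first 4 balance equations plus normalization, the linear system A*pi = b is:
  [-7/8, 1/16, 1/4, 1/16, 1/8] . pi = 0
  [3/16, -15/16, 1/16, 1/2, 1/16] . pi = 0
  [1/4, 1/16, -7/8, 1/8, 1/16] . pi = 0
  [5/16, 1/8, 3/16, -13/16, 1/8] . pi = 0
  [1, 1, 1, 1, 1] . pi = 1

Solving yields:
  pi_s_1 = 1355/11472
  pi_s_2 = 427/2868
  pi_s_3 = 387/3824
  pi_s_4 = 313/1912
  pi_s_5 = 895/1912

Verification (pi * P):
  1355/11472*1/8 + 427/2868*1/16 + 387/3824*1/4 + 313/1912*1/16 + 895/1912*1/8 = 1355/11472 = pi_s_1  (ok)
  1355/11472*3/16 + 427/2868*1/16 + 387/3824*1/16 + 313/1912*1/2 + 895/1912*1/16 = 427/2868 = pi_s_2  (ok)
  1355/11472*1/4 + 427/2868*1/16 + 387/3824*1/8 + 313/1912*1/8 + 895/1912*1/16 = 387/3824 = pi_s_3  (ok)
  1355/11472*5/16 + 427/2868*1/8 + 387/3824*3/16 + 313/1912*3/16 + 895/1912*1/8 = 313/1912 = pi_s_4  (ok)
  1355/11472*1/8 + 427/2868*11/16 + 387/3824*3/8 + 313/1912*1/8 + 895/1912*5/8 = 895/1912 = pi_s_5  (ok)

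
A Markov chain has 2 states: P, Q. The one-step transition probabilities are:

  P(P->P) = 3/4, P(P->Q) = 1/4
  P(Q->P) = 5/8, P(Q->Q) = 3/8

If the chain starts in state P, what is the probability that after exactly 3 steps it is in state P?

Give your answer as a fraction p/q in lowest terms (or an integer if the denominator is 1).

Answer: 183/256

Derivation:
Computing P^3 by repeated multiplication:
P^1 =
  P: [3/4, 1/4]
  Q: [5/8, 3/8]
P^2 =
  P: [23/32, 9/32]
  Q: [45/64, 19/64]
P^3 =
  P: [183/256, 73/256]
  Q: [365/512, 147/512]

(P^3)[P -> P] = 183/256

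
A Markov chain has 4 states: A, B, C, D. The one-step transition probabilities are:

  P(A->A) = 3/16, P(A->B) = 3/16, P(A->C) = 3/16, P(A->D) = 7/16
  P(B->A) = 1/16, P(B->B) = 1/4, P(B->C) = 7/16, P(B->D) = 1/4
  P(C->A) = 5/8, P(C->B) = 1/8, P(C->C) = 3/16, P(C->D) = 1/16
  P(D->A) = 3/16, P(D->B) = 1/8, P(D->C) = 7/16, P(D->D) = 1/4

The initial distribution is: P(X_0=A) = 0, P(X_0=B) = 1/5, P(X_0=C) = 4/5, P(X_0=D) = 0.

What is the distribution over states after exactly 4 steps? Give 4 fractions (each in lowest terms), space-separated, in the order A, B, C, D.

Answer: 9871/32768 13327/81920 11963/40960 39979/163840

Derivation:
Propagating the distribution step by step (d_{t+1} = d_t * P):
d_0 = (A=0, B=1/5, C=4/5, D=0)
  d_1[A] = 0*3/16 + 1/5*1/16 + 4/5*5/8 + 0*3/16 = 41/80
  d_1[B] = 0*3/16 + 1/5*1/4 + 4/5*1/8 + 0*1/8 = 3/20
  d_1[C] = 0*3/16 + 1/5*7/16 + 4/5*3/16 + 0*7/16 = 19/80
  d_1[D] = 0*7/16 + 1/5*1/4 + 4/5*1/16 + 0*1/4 = 1/10
d_1 = (A=41/80, B=3/20, C=19/80, D=1/10)
  d_2[A] = 41/80*3/16 + 3/20*1/16 + 19/80*5/8 + 1/10*3/16 = 349/1280
  d_2[B] = 41/80*3/16 + 3/20*1/4 + 19/80*1/8 + 1/10*1/8 = 45/256
  d_2[C] = 41/80*3/16 + 3/20*7/16 + 19/80*3/16 + 1/10*7/16 = 1/4
  d_2[D] = 41/80*7/16 + 3/20*1/4 + 19/80*1/16 + 1/10*1/4 = 193/640
d_2 = (A=349/1280, B=45/256, C=1/4, D=193/640)
  d_3[A] = 349/1280*3/16 + 45/256*1/16 + 1/4*5/8 + 193/640*3/16 = 563/2048
  d_3[B] = 349/1280*3/16 + 45/256*1/4 + 1/4*1/8 + 193/640*1/8 = 3359/20480
  d_3[C] = 349/1280*3/16 + 45/256*7/16 + 1/4*3/16 + 193/640*7/16 = 1571/5120
  d_3[D] = 349/1280*7/16 + 45/256*1/4 + 1/4*1/16 + 193/640*1/4 = 5207/20480
d_3 = (A=563/2048, B=3359/20480, C=1571/5120, D=5207/20480)
  d_4[A] = 563/2048*3/16 + 3359/20480*1/16 + 1571/5120*5/8 + 5207/20480*3/16 = 9871/32768
  d_4[B] = 563/2048*3/16 + 3359/20480*1/4 + 1571/5120*1/8 + 5207/20480*1/8 = 13327/81920
  d_4[C] = 563/2048*3/16 + 3359/20480*7/16 + 1571/5120*3/16 + 5207/20480*7/16 = 11963/40960
  d_4[D] = 563/2048*7/16 + 3359/20480*1/4 + 1571/5120*1/16 + 5207/20480*1/4 = 39979/163840
d_4 = (A=9871/32768, B=13327/81920, C=11963/40960, D=39979/163840)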